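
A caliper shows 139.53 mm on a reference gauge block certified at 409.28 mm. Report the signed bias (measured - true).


Systematic error = measured - true
= 139.53 - 409.28
= -269.7500

-269.7500


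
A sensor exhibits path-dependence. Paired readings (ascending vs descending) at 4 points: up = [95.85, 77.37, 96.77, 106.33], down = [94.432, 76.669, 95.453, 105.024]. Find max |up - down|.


|95.85 - 94.432| = 1.4180
|77.37 - 76.669| = 0.7010
|96.77 - 95.453| = 1.3170
|106.33 - 105.024| = 1.3060
hysteresis = max(diffs) = 1.4180

1.4180


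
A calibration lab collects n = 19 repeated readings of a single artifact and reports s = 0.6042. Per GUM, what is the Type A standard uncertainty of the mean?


u_A = s / sqrt(n)
u_A = 0.6042 / sqrt(19)
u_A = 0.6042 / 4.3588989
u_A = 0.1386

0.1386


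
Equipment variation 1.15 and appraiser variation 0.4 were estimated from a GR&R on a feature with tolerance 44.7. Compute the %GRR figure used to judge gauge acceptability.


GRR = sqrt(EV^2 + AV^2) = sqrt(1.15^2 + 0.4^2) = 1.2175796
%GRR = GRR / tol * 100 = 1.2175796 / 44.7 * 100
%GRR = 2.7239

2.7239


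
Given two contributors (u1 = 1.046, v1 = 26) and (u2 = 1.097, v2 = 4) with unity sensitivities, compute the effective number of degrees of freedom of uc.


uc = sqrt(u1^2 + u2^2) = sqrt(1.046^2 + 1.097^2) = 1.5157589
v_eff = uc^4 / (u1^4/v1 + u2^4/v2)
= 1.5157589^4 / (1.046^4/26 + 1.097^4/4)
= 5.2786213 / 0.40809022
v_eff = 12.9349

12.9349


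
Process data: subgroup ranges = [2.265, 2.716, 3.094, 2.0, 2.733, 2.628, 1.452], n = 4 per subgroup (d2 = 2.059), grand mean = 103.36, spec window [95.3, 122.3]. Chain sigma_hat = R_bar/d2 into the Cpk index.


R_bar = (2.265 + 2.716 + 3.094 + 2.0 + 2.733 + 2.628 + 1.452) / 7 = 2.4125714
sigma = R_bar / d2 = 2.4125714 / 2.059 = 1.17172
Cp = (USL - LSL)/(6*sigma) = (122.3 - 95.3)/(6*1.17172) = 3.8405
Cpu = (122.3 - 103.36)/(3*1.17172) = 5.3881
Cpl = (103.36 - 95.3)/(3*1.17172) = 2.2929
Cpk = min(Cpu, Cpl) = 2.2929

2.2929


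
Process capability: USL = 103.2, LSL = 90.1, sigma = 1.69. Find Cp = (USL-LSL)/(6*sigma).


Cp = (USL - LSL) / (6 * sigma)
= (103.2 - 90.1) / (6 * 1.69)
= 13.1000 / 10.1400
= 1.2919

1.2919


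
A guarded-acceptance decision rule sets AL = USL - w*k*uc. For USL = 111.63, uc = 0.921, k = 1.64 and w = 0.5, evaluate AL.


U = k * uc = 1.64 * 0.921 = 1.51044
guard band g = w * U = 0.5 * 1.51044 = 0.75522
AL = USL - g = 111.63 - 0.75522
AL = 110.8748

110.8748


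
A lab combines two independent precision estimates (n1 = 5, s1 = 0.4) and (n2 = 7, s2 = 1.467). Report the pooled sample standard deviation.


s_p = sqrt(((n1-1)*s1^2 + (n2-1)*s2^2) / (n1+n2-2))
numerator = (5-1)*0.4^2 + (7-1)*1.467^2 = 0.64 + 12.912534 = 13.552534
denominator = 5 + 7 - 2 = 10
s_p^2 = 13.552534 / 10 = 1.3552534
s_p = sqrt(1.3552534) = 1.1642

1.1642


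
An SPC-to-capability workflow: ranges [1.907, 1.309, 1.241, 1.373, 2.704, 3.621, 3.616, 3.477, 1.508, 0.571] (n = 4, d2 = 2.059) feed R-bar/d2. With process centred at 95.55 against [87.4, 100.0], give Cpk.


R_bar = (1.907 + 1.309 + 1.241 + 1.373 + 2.704 + 3.621 + 3.616 + 3.477 + 1.508 + 0.571) / 10 = 2.1327
sigma = R_bar / d2 = 2.1327 / 2.059 = 1.0357941
Cp = (USL - LSL)/(6*sigma) = (100.0 - 87.4)/(6*1.0357941) = 2.0274
Cpu = (100.0 - 95.55)/(3*1.0357941) = 1.4321
Cpl = (95.55 - 87.4)/(3*1.0357941) = 2.6228
Cpk = min(Cpu, Cpl) = 1.4321

1.4321


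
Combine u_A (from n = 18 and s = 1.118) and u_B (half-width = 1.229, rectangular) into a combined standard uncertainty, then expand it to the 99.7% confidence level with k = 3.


u_A = s / sqrt(n) = 1.118 / sqrt(18) = 0.26351513
u_B = half_width / sqrt(3) = 1.229 / sqrt(3) = 0.70956348
uc = sqrt(u_A^2 + u_B^2) = sqrt(0.26351513^2 + 0.70956348^2) = 0.75691516
U = k * uc = 3 * 0.75691516
U = 2.2707

2.2707


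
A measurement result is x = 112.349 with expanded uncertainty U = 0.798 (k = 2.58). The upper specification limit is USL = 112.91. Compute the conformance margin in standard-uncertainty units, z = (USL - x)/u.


u = U / k = 0.798 / 2.58 = 0.30930233
margin = |USL - x| = |112.91 - 112.349| = 0.561
z = margin / u = 0.561 / 0.30930233
z = 1.8138

1.8138


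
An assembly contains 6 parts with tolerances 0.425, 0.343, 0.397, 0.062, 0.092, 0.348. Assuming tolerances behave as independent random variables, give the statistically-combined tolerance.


RSS = sqrt(0.425^2 + 0.343^2 + 0.397^2 + 0.062^2 + 0.092^2 + 0.348^2)
= sqrt(0.589295)
= 0.7677

0.7677


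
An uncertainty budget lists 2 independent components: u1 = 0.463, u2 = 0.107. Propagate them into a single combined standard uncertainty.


uc = sqrt(0.463^2 + 0.107^2)
uc = sqrt(0.225818)
uc = 0.4752

0.4752


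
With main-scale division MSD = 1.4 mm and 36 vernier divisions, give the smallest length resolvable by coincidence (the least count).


LC = MSD / n_div
= 1.4 / 36
= 0.0389

0.0389


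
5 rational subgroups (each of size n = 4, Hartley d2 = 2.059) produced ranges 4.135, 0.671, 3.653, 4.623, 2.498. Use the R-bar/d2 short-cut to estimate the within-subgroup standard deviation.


R_bar = (4.135 + 0.671 + 3.653 + 4.623 + 2.498) / 5
R_bar = 15.58 / 5 = 3.116
sigma_hat = R_bar / d2 = 3.116 / 2.059 = 1.5134

1.5134


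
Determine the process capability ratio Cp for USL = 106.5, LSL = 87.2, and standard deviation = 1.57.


Cp = (USL - LSL) / (6 * sigma)
= (106.5 - 87.2) / (6 * 1.57)
= 19.3000 / 9.4200
= 2.0488

2.0488


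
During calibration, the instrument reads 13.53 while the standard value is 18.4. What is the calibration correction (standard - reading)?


Correction = standard - reading
= 18.4 - 13.53
= 4.8700

4.8700


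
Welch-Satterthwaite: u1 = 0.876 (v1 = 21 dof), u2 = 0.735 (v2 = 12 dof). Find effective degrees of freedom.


uc = sqrt(u1^2 + u2^2) = sqrt(0.876^2 + 0.735^2) = 1.1435038
v_eff = uc^4 / (u1^4/v1 + u2^4/v2)
= 1.1435038^4 / (0.876^4/21 + 0.735^4/12)
= 1.7098202 / 0.052361489
v_eff = 32.6542

32.6542


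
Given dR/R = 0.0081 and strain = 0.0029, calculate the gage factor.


GF = (dR/R) / epsilon
= 0.0081 / 0.0029
= 2.7931

2.7931


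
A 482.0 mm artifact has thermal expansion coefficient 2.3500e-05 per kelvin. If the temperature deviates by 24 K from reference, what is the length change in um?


dL = L * alpha * dT
= 482.0 * 2.3500e-05 * 24
= 0.2718480 mm
dL_um = 0.2718480 * 1000 = 271.8480 um

271.8480


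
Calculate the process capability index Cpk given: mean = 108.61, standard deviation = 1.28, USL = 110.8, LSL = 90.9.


Cpu = (USL - mean) / (3*sigma) = (110.8 - 108.61) / (3*1.28) = 0.5703
Cpl = (mean - LSL) / (3*sigma) = (108.61 - 90.9) / (3*1.28) = 4.6120
Cpk = min(Cpu, Cpl) = 0.5703

0.5703


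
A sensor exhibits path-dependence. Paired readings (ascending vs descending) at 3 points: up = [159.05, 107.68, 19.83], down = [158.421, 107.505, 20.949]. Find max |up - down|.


|159.05 - 158.421| = 0.6290
|107.68 - 107.505| = 0.1750
|19.83 - 20.949| = 1.1190
hysteresis = max(diffs) = 1.1190

1.1190


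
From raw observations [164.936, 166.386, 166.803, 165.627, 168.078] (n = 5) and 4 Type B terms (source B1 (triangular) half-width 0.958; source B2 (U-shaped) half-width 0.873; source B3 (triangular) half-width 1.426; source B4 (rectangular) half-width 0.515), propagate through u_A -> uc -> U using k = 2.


mean = (164.936 + 166.386 + 166.803 + 165.627 + 168.078) / 5 = 166.366
s = sqrt(sum((x - mean)^2)/(n-1)) = 1.1951291
u_A = s / sqrt(n) = 1.1951291 / sqrt(5) = 0.53447798
u_B1 = 0.958 / sqrt(6) = 0.39110186
u_B2 = 0.873 / sqrt(2) = 0.61730422
u_B3 = 1.426 / sqrt(6) = 0.58216206
u_B4 = 0.515 / sqrt(3) = 0.29733539
uc = sqrt(0.53447798^2 + 0.39110186^2 + 0.61730422^2 + 0.58216206^2 + 0.29733539^2) = 1.1166973
U = k * uc = 2 * 1.1166973
U = 2.2334

2.2334


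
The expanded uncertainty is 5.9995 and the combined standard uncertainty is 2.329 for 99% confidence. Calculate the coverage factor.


k = U / uc
k = 5.9995 / 2.329
k = 2.576

2.576


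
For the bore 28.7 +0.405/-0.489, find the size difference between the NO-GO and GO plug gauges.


GO = nominal - lower_tol (smallest hole = maximum material condition)
GO = 28.7 - 0.489 = 28.211
NO-GO = nominal + upper_tol (largest hole = least material condition)
NO-GO = 28.7 + 0.405 = 29.105
spread = NO-GO - GO = 29.105 - 28.211 = 0.8940

0.8940


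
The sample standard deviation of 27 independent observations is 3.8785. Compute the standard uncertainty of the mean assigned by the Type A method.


u_A = s / sqrt(n)
u_A = 3.8785 / sqrt(27)
u_A = 3.8785 / 5.1961524
u_A = 0.7464

0.7464


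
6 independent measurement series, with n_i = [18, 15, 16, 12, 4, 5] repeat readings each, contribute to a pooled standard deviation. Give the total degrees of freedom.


nu = sum_i (n_i - 1)
nu = ((18 - 1) + (15 - 1) + (16 - 1) + (12 - 1) + (4 - 1) + (5 - 1))
nu = 17 + 14 + 15 + 11 + 3 + 4
nu = 64

64


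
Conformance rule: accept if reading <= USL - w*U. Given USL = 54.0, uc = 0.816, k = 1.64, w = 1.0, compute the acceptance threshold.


U = k * uc = 1.64 * 0.816 = 1.33824
guard band g = w * U = 1.0 * 1.33824 = 1.33824
AL = USL - g = 54.0 - 1.33824
AL = 52.6618

52.6618


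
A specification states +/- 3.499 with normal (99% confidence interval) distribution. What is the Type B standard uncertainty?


u_B = half_width / 2.576
u_B = 3.499 / 2.576
u_B = 1.3583

1.3583


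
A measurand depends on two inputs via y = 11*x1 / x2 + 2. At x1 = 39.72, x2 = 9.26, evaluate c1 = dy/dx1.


y = 11*x1 / x2 + 2
dy/dx1 = 11/x2
Evaluate at x2 = 9.26: c1 = 11 / 9.26
c1 = 1.1879

1.1879


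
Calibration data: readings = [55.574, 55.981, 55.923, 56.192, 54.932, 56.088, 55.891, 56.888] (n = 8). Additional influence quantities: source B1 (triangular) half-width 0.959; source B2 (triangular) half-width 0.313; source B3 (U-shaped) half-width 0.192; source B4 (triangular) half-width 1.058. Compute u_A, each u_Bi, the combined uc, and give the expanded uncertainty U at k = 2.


mean = (55.574 + 55.981 + 55.923 + 56.192 + 54.932 + 56.088 + 55.891 + 56.888) / 8 = 55.933625
s = sqrt(sum((x - mean)^2)/(n-1)) = 0.55267891
u_A = s / sqrt(n) = 0.55267891 / sqrt(8) = 0.1954015
u_B1 = 0.959 / sqrt(6) = 0.39151011
u_B2 = 0.313 / sqrt(6) = 0.12778171
u_B3 = 0.192 / sqrt(2) = 0.1357645
u_B4 = 1.058 / sqrt(6) = 0.43192669
uc = sqrt(0.1954015^2 + 0.39151011^2 + 0.12778171^2 + 0.1357645^2 + 0.43192669^2) = 0.64248171
U = k * uc = 2 * 0.64248171
U = 1.2850

1.2850


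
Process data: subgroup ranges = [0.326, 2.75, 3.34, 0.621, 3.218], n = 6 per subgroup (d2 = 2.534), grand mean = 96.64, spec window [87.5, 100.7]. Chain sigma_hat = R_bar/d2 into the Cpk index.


R_bar = (0.326 + 2.75 + 3.34 + 0.621 + 3.218) / 5 = 2.051
sigma = R_bar / d2 = 2.051 / 2.534 = 0.80939227
Cp = (USL - LSL)/(6*sigma) = (100.7 - 87.5)/(6*0.80939227) = 2.7181
Cpu = (100.7 - 96.64)/(3*0.80939227) = 1.6720
Cpl = (96.64 - 87.5)/(3*0.80939227) = 3.7641
Cpk = min(Cpu, Cpl) = 1.6720

1.6720


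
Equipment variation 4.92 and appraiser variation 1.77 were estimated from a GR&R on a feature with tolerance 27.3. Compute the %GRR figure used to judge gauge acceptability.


GRR = sqrt(EV^2 + AV^2) = sqrt(4.92^2 + 1.77^2) = 5.2286996
%GRR = GRR / tol * 100 = 5.2286996 / 27.3 * 100
%GRR = 19.1527

19.1527


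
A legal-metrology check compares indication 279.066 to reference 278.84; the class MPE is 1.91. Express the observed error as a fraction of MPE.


e = indication - reference = 279.066 - 278.84 = 0.2260
|e| = 0.2260
ratio = |e| / MPE = 0.2260 / 1.91
ratio = 0.1183

0.1183


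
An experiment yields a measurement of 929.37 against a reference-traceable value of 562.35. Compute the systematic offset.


Systematic error = measured - true
= 929.37 - 562.35
= 367.0200

367.0200


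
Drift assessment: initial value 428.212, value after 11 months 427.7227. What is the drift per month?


rate = (v2 - v1) / months
= (427.7227 - 428.212) / 11
= -0.4893 / 11
= -0.0445

-0.0445


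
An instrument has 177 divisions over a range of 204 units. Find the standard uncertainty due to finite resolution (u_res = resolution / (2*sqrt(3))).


resolution = range / divisions
resolution = 204 / 177 = 1.1525424
u_res = resolution / (2*sqrt(3))
u_res = 1.1525424 / 3.4641016
u_res = 0.3327

0.3327


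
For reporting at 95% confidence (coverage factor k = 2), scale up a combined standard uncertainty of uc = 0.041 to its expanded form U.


U = k * uc
U = 2 * 0.041
U = 0.0820

0.0820


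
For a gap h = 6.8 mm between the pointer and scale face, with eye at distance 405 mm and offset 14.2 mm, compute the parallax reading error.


error = h * offset / d
= 6.8 * 14.2 / 405
= 0.2384

0.2384


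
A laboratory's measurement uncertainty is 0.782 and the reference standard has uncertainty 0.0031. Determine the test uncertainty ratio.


TUR = u_lab / u_ref
= 0.782 / 0.0031
= 252.2581

252.2581


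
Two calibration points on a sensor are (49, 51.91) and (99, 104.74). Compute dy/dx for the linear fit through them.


slope = (y2 - y1) / (x2 - x1)
= (104.74 - 51.91) / (99 - 49)
= 52.8300 / 50
= 1.0566

1.0566


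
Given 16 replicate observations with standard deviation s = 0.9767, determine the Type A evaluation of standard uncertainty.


u_A = s / sqrt(n)
u_A = 0.9767 / sqrt(16)
u_A = 0.9767 / 4
u_A = 0.2442

0.2442


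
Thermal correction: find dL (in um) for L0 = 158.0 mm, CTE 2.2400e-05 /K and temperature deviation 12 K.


dL = L * alpha * dT
= 158.0 * 2.2400e-05 * 12
= 0.0424704 mm
dL_um = 0.0424704 * 1000 = 42.4704 um

42.4704


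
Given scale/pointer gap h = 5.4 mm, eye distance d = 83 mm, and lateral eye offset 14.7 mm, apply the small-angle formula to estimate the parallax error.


error = h * offset / d
= 5.4 * 14.7 / 83
= 0.9564

0.9564


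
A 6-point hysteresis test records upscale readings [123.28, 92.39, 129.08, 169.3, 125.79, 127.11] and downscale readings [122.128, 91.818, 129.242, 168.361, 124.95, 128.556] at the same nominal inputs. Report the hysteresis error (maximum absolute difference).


|123.28 - 122.128| = 1.1520
|92.39 - 91.818| = 0.5720
|129.08 - 129.242| = 0.1620
|169.3 - 168.361| = 0.9390
|125.79 - 124.95| = 0.8400
|127.11 - 128.556| = 1.4460
hysteresis = max(diffs) = 1.4460

1.4460


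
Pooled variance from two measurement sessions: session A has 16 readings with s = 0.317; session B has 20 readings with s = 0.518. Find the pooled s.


s_p = sqrt(((n1-1)*s1^2 + (n2-1)*s2^2) / (n1+n2-2))
numerator = (16-1)*0.317^2 + (20-1)*0.518^2 = 1.507335 + 5.098156 = 6.605491
denominator = 16 + 20 - 2 = 34
s_p^2 = 6.605491 / 34 = 0.19427915
s_p = sqrt(0.19427915) = 0.4408

0.4408


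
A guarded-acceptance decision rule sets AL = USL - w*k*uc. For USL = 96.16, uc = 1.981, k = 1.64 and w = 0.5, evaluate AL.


U = k * uc = 1.64 * 1.981 = 3.24884
guard band g = w * U = 0.5 * 3.24884 = 1.62442
AL = USL - g = 96.16 - 1.62442
AL = 94.5356

94.5356


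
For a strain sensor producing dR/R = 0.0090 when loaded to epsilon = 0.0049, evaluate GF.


GF = (dR/R) / epsilon
= 0.0090 / 0.0049
= 1.8367

1.8367


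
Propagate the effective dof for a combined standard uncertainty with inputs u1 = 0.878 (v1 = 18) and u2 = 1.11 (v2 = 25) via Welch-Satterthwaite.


uc = sqrt(u1^2 + u2^2) = sqrt(0.878^2 + 1.11^2) = 1.4152682
v_eff = uc^4 / (u1^4/v1 + u2^4/v2)
= 1.4152682^4 / (0.878^4/18 + 1.11^4/25)
= 4.0119452 / 0.09373738
v_eff = 42.7998

42.7998


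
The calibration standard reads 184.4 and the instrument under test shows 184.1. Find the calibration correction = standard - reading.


Correction = standard - reading
= 184.4 - 184.1
= 0.3000

0.3000


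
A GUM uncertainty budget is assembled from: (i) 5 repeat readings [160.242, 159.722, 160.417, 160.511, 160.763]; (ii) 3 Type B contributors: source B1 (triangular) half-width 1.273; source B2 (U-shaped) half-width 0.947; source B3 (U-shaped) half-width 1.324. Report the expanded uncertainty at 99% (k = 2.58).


mean = (160.242 + 159.722 + 160.417 + 160.511 + 160.763) / 5 = 160.331
s = sqrt(sum((x - mean)^2)/(n-1)) = 0.38898008
u_A = s / sqrt(n) = 0.38898008 / sqrt(5) = 0.17395718
u_B1 = 1.273 / sqrt(6) = 0.51970007
u_B2 = 0.947 / sqrt(2) = 0.66963012
u_B3 = 1.324 / sqrt(2) = 0.93620938
uc = sqrt(0.17395718^2 + 0.51970007^2 + 0.66963012^2 + 0.93620938^2) = 1.2748497
U = k * uc = 2.58 * 1.2748497
U = 3.2891

3.2891


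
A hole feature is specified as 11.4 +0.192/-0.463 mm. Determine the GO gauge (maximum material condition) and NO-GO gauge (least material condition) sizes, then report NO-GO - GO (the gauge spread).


GO = nominal - lower_tol (smallest hole = maximum material condition)
GO = 11.4 - 0.463 = 10.937
NO-GO = nominal + upper_tol (largest hole = least material condition)
NO-GO = 11.4 + 0.192 = 11.592
spread = NO-GO - GO = 11.592 - 10.937 = 0.6550

0.6550


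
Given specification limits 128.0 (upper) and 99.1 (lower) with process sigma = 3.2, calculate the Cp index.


Cp = (USL - LSL) / (6 * sigma)
= (128.0 - 99.1) / (6 * 3.2)
= 28.9000 / 19.2000
= 1.5052

1.5052


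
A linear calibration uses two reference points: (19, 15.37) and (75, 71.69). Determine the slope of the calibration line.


slope = (y2 - y1) / (x2 - x1)
= (71.69 - 15.37) / (75 - 19)
= 56.3200 / 56
= 1.0057

1.0057


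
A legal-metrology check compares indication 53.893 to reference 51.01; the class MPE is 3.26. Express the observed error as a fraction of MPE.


e = indication - reference = 53.893 - 51.01 = 2.8830
|e| = 2.8830
ratio = |e| / MPE = 2.8830 / 3.26
ratio = 0.8844

0.8844


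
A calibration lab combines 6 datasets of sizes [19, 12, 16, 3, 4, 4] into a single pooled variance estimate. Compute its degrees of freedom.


nu = sum_i (n_i - 1)
nu = ((19 - 1) + (12 - 1) + (16 - 1) + (3 - 1) + (4 - 1) + (4 - 1))
nu = 18 + 11 + 15 + 2 + 3 + 3
nu = 52

52


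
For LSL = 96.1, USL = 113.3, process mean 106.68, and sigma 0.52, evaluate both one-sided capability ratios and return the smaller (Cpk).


Cpu = (USL - mean) / (3*sigma) = (113.3 - 106.68) / (3*0.52) = 4.2436
Cpl = (mean - LSL) / (3*sigma) = (106.68 - 96.1) / (3*0.52) = 6.7821
Cpk = min(Cpu, Cpl) = 4.2436

4.2436


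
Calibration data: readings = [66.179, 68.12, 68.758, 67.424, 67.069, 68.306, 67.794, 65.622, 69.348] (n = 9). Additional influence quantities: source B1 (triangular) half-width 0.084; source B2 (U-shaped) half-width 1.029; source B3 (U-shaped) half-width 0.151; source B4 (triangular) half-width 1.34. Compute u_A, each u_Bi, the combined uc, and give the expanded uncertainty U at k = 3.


mean = (66.179 + 68.12 + 68.758 + 67.424 + 67.069 + 68.306 + 67.794 + 65.622 + 69.348) / 9 = 67.62444444
s = sqrt(sum((x - mean)^2)/(n-1)) = 1.1959423
u_A = s / sqrt(n) = 1.1959423 / sqrt(9) = 0.39864743
u_B1 = 0.084 / sqrt(6) = 0.034292856
u_B2 = 1.029 / sqrt(2) = 0.72761288
u_B3 = 0.151 / sqrt(2) = 0.10677312
u_B4 = 1.34 / sqrt(6) = 0.54705271
uc = sqrt(0.39864743^2 + 0.034292856^2 + 0.72761288^2 + 0.10677312^2 + 0.54705271^2) = 1.0000917
U = k * uc = 3 * 1.0000917
U = 3.0003

3.0003


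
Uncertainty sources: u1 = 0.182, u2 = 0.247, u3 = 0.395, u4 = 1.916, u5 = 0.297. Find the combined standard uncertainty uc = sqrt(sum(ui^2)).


uc = sqrt(0.182^2 + 0.247^2 + 0.395^2 + 1.916^2 + 0.297^2)
uc = sqrt(4.009423)
uc = 2.0024

2.0024


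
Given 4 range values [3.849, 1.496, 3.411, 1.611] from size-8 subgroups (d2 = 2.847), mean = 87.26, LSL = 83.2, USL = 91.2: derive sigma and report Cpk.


R_bar = (3.849 + 1.496 + 3.411 + 1.611) / 4 = 2.59175
sigma = R_bar / d2 = 2.59175 / 2.847 = 0.91034422
Cp = (USL - LSL)/(6*sigma) = (91.2 - 83.2)/(6*0.91034422) = 1.4646
Cpu = (91.2 - 87.26)/(3*0.91034422) = 1.4427
Cpl = (87.26 - 83.2)/(3*0.91034422) = 1.4866
Cpk = min(Cpu, Cpl) = 1.4427

1.4427


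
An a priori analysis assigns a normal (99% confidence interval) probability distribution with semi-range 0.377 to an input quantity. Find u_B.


u_B = half_width / 2.576
u_B = 0.377 / 2.576
u_B = 0.1464

0.1464


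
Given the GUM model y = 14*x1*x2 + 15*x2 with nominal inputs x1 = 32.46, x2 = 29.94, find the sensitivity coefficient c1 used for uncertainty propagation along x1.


y = 14*x1*x2 + 15*x2
dy/dx1 = 14*x2
Evaluate at x2 = 29.94: c1 = 14 * 29.94
c1 = 419.1600

419.1600


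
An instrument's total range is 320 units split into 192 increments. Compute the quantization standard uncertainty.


resolution = range / divisions
resolution = 320 / 192 = 1.6666667
u_res = resolution / (2*sqrt(3))
u_res = 1.6666667 / 3.4641016
u_res = 0.4811

0.4811


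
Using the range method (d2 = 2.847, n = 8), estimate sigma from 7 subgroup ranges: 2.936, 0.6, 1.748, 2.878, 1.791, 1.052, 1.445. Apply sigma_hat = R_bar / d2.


R_bar = (2.936 + 0.6 + 1.748 + 2.878 + 1.791 + 1.052 + 1.445) / 7
R_bar = 12.45 / 7 = 1.7785714
sigma_hat = R_bar / d2 = 1.7785714 / 2.847 = 0.6247

0.6247


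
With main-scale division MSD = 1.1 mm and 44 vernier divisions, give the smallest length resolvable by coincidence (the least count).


LC = MSD / n_div
= 1.1 / 44
= 0.0250

0.0250


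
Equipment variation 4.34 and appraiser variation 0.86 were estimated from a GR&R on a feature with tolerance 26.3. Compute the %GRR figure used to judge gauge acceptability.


GRR = sqrt(EV^2 + AV^2) = sqrt(4.34^2 + 0.86^2) = 4.424387
%GRR = GRR / tol * 100 = 4.424387 / 26.3 * 100
%GRR = 16.8228

16.8228


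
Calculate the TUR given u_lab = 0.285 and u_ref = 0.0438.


TUR = u_lab / u_ref
= 0.285 / 0.0438
= 6.5068

6.5068


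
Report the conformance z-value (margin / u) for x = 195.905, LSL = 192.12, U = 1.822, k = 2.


u = U / k = 1.822 / 2 = 0.911
margin = |LSL - x| = |192.12 - 195.905| = 3.785
z = margin / u = 3.785 / 0.911
z = 4.1548

4.1548


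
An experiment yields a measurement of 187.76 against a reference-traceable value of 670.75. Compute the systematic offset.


Systematic error = measured - true
= 187.76 - 670.75
= -482.9900

-482.9900


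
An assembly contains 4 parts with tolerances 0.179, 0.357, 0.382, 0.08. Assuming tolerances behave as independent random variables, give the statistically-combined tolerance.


RSS = sqrt(0.179^2 + 0.357^2 + 0.382^2 + 0.08^2)
= sqrt(0.311814)
= 0.5584

0.5584


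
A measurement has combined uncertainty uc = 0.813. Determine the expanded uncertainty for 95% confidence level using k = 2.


U = k * uc
U = 2 * 0.813
U = 1.6260

1.6260


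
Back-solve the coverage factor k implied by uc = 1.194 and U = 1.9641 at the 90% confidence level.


k = U / uc
k = 1.9641 / 1.194
k = 1.645

1.645


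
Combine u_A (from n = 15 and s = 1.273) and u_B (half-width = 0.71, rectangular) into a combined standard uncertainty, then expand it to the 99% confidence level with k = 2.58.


u_A = s / sqrt(n) = 1.273 / sqrt(15) = 0.32868719
u_B = half_width / sqrt(3) = 0.71 / sqrt(3) = 0.40991869
uc = sqrt(u_A^2 + u_B^2) = sqrt(0.32868719^2 + 0.40991869^2) = 0.52542231
U = k * uc = 2.58 * 0.52542231
U = 1.3556

1.3556


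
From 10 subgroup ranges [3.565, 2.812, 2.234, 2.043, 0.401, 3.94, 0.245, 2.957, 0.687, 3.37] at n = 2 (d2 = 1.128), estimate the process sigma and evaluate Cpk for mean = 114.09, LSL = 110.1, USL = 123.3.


R_bar = (3.565 + 2.812 + 2.234 + 2.043 + 0.401 + 3.94 + 0.245 + 2.957 + 0.687 + 3.37) / 10 = 2.2254
sigma = R_bar / d2 = 2.2254 / 1.128 = 1.9728723
Cp = (USL - LSL)/(6*sigma) = (123.3 - 110.1)/(6*1.9728723) = 1.1151
Cpu = (123.3 - 114.09)/(3*1.9728723) = 1.5561
Cpl = (114.09 - 110.1)/(3*1.9728723) = 0.6741
Cpk = min(Cpu, Cpl) = 0.6741

0.6741


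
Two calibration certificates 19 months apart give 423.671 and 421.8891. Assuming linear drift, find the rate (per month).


rate = (v2 - v1) / months
= (421.8891 - 423.671) / 19
= -1.7819 / 19
= -0.0938

-0.0938


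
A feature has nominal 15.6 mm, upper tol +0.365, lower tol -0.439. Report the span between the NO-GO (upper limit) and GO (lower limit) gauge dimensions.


GO = nominal - lower_tol (smallest hole = maximum material condition)
GO = 15.6 - 0.439 = 15.161
NO-GO = nominal + upper_tol (largest hole = least material condition)
NO-GO = 15.6 + 0.365 = 15.965
spread = NO-GO - GO = 15.965 - 15.161 = 0.8040

0.8040


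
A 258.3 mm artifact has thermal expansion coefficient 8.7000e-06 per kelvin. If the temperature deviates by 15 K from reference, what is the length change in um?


dL = L * alpha * dT
= 258.3 * 8.7000e-06 * 15
= 0.0337081 mm
dL_um = 0.0337081 * 1000 = 33.7081 um

33.7081


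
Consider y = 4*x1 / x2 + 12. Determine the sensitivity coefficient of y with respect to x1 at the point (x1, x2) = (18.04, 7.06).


y = 4*x1 / x2 + 12
dy/dx1 = 4/x2
Evaluate at x2 = 7.06: c1 = 4 / 7.06
c1 = 0.5666

0.5666


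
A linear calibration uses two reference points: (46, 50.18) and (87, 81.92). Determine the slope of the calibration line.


slope = (y2 - y1) / (x2 - x1)
= (81.92 - 50.18) / (87 - 46)
= 31.7400 / 41
= 0.7741

0.7741


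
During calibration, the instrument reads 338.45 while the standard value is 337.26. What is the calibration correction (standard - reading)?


Correction = standard - reading
= 337.26 - 338.45
= -1.1900

-1.1900


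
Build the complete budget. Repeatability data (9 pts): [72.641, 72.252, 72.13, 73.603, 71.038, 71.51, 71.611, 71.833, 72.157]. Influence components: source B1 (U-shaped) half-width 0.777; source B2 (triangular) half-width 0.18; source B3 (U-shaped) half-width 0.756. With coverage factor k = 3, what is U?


mean = (72.641 + 72.252 + 72.13 + 73.603 + 71.038 + 71.51 + 71.611 + 71.833 + 72.157) / 9 = 72.08611111
s = sqrt(sum((x - mean)^2)/(n-1)) = 0.73854256
u_A = s / sqrt(n) = 0.73854256 / sqrt(9) = 0.24618085
u_B1 = 0.777 / sqrt(2) = 0.54942197
u_B2 = 0.18 / sqrt(6) = 0.073484692
u_B3 = 0.756 / sqrt(2) = 0.53457273
uc = sqrt(0.24618085^2 + 0.54942197^2 + 0.073484692^2 + 0.53457273^2) = 0.80847852
U = k * uc = 3 * 0.80847852
U = 2.4254

2.4254


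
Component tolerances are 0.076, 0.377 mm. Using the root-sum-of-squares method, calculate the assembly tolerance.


RSS = sqrt(0.076^2 + 0.377^2)
= sqrt(0.147905)
= 0.3846

0.3846


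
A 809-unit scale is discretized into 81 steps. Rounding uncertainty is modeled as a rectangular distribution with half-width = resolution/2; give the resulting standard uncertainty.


resolution = range / divisions
resolution = 809 / 81 = 9.9876543
u_res = resolution / (2*sqrt(3))
u_res = 9.9876543 / 3.4641016
u_res = 2.8832

2.8832


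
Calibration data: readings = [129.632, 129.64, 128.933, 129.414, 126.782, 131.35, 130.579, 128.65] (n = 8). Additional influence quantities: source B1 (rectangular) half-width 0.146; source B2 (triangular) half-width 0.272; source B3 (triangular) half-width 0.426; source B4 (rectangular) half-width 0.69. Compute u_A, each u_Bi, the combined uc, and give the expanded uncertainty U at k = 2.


mean = (129.632 + 129.64 + 128.933 + 129.414 + 126.782 + 131.35 + 130.579 + 128.65) / 8 = 129.3725
s = sqrt(sum((x - mean)^2)/(n-1)) = 1.3592342
u_A = s / sqrt(n) = 1.3592342 / sqrt(8) = 0.48056186
u_B1 = 0.146 / sqrt(3) = 0.084293139
u_B2 = 0.272 / sqrt(6) = 0.11104354
u_B3 = 0.426 / sqrt(6) = 0.17391377
u_B4 = 0.69 / sqrt(3) = 0.39837169
uc = sqrt(0.48056186^2 + 0.084293139^2 + 0.11104354^2 + 0.17391377^2 + 0.39837169^2) = 0.66281348
U = k * uc = 2 * 0.66281348
U = 1.3256

1.3256


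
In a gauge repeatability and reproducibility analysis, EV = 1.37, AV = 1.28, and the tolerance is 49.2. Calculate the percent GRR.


GRR = sqrt(EV^2 + AV^2) = sqrt(1.37^2 + 1.28^2) = 1.8749133
%GRR = GRR / tol * 100 = 1.8749133 / 49.2 * 100
%GRR = 3.8108

3.8108


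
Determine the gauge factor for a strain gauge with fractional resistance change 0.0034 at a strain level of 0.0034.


GF = (dR/R) / epsilon
= 0.0034 / 0.0034
= 1.0000

1.0000


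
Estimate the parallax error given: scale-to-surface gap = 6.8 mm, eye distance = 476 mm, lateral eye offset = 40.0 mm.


error = h * offset / d
= 6.8 * 40.0 / 476
= 0.5714

0.5714


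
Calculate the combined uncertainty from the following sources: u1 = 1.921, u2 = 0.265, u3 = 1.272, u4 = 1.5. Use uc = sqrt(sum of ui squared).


uc = sqrt(1.921^2 + 0.265^2 + 1.272^2 + 1.5^2)
uc = sqrt(7.62845)
uc = 2.7620

2.7620


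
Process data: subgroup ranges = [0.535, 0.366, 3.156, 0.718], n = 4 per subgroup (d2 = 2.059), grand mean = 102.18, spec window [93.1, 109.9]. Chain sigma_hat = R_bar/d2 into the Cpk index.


R_bar = (0.535 + 0.366 + 3.156 + 0.718) / 4 = 1.19375
sigma = R_bar / d2 = 1.19375 / 2.059 = 0.57977173
Cp = (USL - LSL)/(6*sigma) = (109.9 - 93.1)/(6*0.57977173) = 4.8295
Cpu = (109.9 - 102.18)/(3*0.57977173) = 4.4385
Cpl = (102.18 - 93.1)/(3*0.57977173) = 5.2204
Cpk = min(Cpu, Cpl) = 4.4385

4.4385


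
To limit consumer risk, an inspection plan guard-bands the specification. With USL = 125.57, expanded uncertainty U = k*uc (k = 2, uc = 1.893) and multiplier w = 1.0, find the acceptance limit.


U = k * uc = 2 * 1.893 = 3.786
guard band g = w * U = 1.0 * 3.786 = 3.786
AL = USL - g = 125.57 - 3.786
AL = 121.7840

121.7840


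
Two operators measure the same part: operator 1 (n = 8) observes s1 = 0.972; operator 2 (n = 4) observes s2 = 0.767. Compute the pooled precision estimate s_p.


s_p = sqrt(((n1-1)*s1^2 + (n2-1)*s2^2) / (n1+n2-2))
numerator = (8-1)*0.972^2 + (4-1)*0.767^2 = 6.613488 + 1.764867 = 8.378355
denominator = 8 + 4 - 2 = 10
s_p^2 = 8.378355 / 10 = 0.8378355
s_p = sqrt(0.8378355) = 0.9153

0.9153


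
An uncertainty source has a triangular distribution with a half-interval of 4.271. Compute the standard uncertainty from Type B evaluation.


u_B = half_width / sqrt(6)
u_B = 4.271 / 2.4494897
u_B = 1.7436

1.7436


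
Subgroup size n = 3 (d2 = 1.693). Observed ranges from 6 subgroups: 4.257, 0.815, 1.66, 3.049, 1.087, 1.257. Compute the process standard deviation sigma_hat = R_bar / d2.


R_bar = (4.257 + 0.815 + 1.66 + 3.049 + 1.087 + 1.257) / 6
R_bar = 12.125 / 6 = 2.0208333
sigma_hat = R_bar / d2 = 2.0208333 / 1.693 = 1.1936

1.1936


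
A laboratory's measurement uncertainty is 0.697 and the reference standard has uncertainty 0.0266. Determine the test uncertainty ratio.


TUR = u_lab / u_ref
= 0.697 / 0.0266
= 26.2030

26.2030


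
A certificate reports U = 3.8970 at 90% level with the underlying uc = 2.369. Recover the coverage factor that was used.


k = U / uc
k = 3.8970 / 2.369
k = 1.645

1.645


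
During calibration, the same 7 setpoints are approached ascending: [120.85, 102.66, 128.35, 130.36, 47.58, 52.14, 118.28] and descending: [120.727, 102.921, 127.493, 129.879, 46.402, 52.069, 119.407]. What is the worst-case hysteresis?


|120.85 - 120.727| = 0.1230
|102.66 - 102.921| = 0.2610
|128.35 - 127.493| = 0.8570
|130.36 - 129.879| = 0.4810
|47.58 - 46.402| = 1.1780
|52.14 - 52.069| = 0.0710
|118.28 - 119.407| = 1.1270
hysteresis = max(diffs) = 1.1780

1.1780


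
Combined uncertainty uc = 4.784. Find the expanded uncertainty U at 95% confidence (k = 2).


U = k * uc
U = 2 * 4.784
U = 9.5680

9.5680


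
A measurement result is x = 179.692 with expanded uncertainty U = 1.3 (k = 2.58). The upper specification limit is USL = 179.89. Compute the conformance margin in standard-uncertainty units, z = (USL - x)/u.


u = U / k = 1.3 / 2.58 = 0.50387597
margin = |USL - x| = |179.89 - 179.692| = 0.198
z = margin / u = 0.198 / 0.50387597
z = 0.3930

0.3930


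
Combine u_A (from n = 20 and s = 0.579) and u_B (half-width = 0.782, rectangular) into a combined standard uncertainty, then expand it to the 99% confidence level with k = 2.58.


u_A = s / sqrt(n) = 0.579 / sqrt(20) = 0.12946834
u_B = half_width / sqrt(3) = 0.782 / sqrt(3) = 0.45148791
uc = sqrt(u_A^2 + u_B^2) = sqrt(0.12946834^2 + 0.45148791^2) = 0.46968435
U = k * uc = 2.58 * 0.46968435
U = 1.2118

1.2118


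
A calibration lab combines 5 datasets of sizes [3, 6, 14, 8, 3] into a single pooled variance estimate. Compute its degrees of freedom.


nu = sum_i (n_i - 1)
nu = ((3 - 1) + (6 - 1) + (14 - 1) + (8 - 1) + (3 - 1))
nu = 2 + 5 + 13 + 7 + 2
nu = 29

29


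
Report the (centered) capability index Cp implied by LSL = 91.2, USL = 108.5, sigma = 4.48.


Cp = (USL - LSL) / (6 * sigma)
= (108.5 - 91.2) / (6 * 4.48)
= 17.3000 / 26.8800
= 0.6436

0.6436


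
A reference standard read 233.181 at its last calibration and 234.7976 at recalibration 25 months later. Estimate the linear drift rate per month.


rate = (v2 - v1) / months
= (234.7976 - 233.181) / 25
= 1.6166 / 25
= 0.0647

0.0647


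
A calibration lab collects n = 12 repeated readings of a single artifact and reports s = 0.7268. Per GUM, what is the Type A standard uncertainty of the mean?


u_A = s / sqrt(n)
u_A = 0.7268 / sqrt(12)
u_A = 0.7268 / 3.4641016
u_A = 0.2098

0.2098


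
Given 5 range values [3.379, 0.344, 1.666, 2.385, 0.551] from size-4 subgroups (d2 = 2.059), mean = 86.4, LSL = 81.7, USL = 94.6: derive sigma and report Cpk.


R_bar = (3.379 + 0.344 + 1.666 + 2.385 + 0.551) / 5 = 1.665
sigma = R_bar / d2 = 1.665 / 2.059 = 0.80864497
Cp = (USL - LSL)/(6*sigma) = (94.6 - 81.7)/(6*0.80864497) = 2.6588
Cpu = (94.6 - 86.4)/(3*0.80864497) = 3.3801
Cpl = (86.4 - 81.7)/(3*0.80864497) = 1.9374
Cpk = min(Cpu, Cpl) = 1.9374

1.9374


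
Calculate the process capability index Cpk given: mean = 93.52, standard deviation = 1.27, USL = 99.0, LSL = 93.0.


Cpu = (USL - mean) / (3*sigma) = (99.0 - 93.52) / (3*1.27) = 1.4383
Cpl = (mean - LSL) / (3*sigma) = (93.52 - 93.0) / (3*1.27) = 0.1365
Cpk = min(Cpu, Cpl) = 0.1365

0.1365


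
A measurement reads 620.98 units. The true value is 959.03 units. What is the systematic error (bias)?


Systematic error = measured - true
= 620.98 - 959.03
= -338.0500

-338.0500


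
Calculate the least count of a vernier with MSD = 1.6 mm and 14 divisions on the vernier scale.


LC = MSD / n_div
= 1.6 / 14
= 0.1143

0.1143


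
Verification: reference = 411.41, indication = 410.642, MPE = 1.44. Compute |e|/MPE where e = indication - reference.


e = indication - reference = 410.642 - 411.41 = -0.7680
|e| = 0.7680
ratio = |e| / MPE = 0.7680 / 1.44
ratio = 0.5333

0.5333


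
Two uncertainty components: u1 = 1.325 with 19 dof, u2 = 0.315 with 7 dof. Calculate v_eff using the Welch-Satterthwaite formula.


uc = sqrt(u1^2 + u2^2) = sqrt(1.325^2 + 0.315^2) = 1.3619288
v_eff = uc^4 / (u1^4/v1 + u2^4/v2)
= 1.3619288^4 / (1.325^4/19 + 0.315^4/7)
= 3.4404687 / 0.16362857
v_eff = 21.0261

21.0261


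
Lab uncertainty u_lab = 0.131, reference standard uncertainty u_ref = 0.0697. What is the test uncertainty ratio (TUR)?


TUR = u_lab / u_ref
= 0.131 / 0.0697
= 1.8795

1.8795


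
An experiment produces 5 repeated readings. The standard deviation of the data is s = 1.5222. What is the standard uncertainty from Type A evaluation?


u_A = s / sqrt(n)
u_A = 1.5222 / sqrt(5)
u_A = 1.5222 / 2.236068
u_A = 0.6807

0.6807


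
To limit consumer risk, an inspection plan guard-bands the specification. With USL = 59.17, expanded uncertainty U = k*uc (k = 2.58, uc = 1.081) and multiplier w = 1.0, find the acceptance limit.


U = k * uc = 2.58 * 1.081 = 2.78898
guard band g = w * U = 1.0 * 2.78898 = 2.78898
AL = USL - g = 59.17 - 2.78898
AL = 56.3810

56.3810


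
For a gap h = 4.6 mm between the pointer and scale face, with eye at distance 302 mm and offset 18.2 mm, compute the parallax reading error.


error = h * offset / d
= 4.6 * 18.2 / 302
= 0.2772

0.2772


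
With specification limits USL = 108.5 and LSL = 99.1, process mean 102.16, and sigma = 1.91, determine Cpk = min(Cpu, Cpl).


Cpu = (USL - mean) / (3*sigma) = (108.5 - 102.16) / (3*1.91) = 1.1065
Cpl = (mean - LSL) / (3*sigma) = (102.16 - 99.1) / (3*1.91) = 0.5340
Cpk = min(Cpu, Cpl) = 0.5340

0.5340


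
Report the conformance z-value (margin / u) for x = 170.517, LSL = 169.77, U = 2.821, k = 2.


u = U / k = 2.821 / 2 = 1.4105
margin = |LSL - x| = |169.77 - 170.517| = 0.747
z = margin / u = 0.747 / 1.4105
z = 0.5296

0.5296


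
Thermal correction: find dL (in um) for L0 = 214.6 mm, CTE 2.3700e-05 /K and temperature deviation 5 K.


dL = L * alpha * dT
= 214.6 * 2.3700e-05 * 5
= 0.0254301 mm
dL_um = 0.0254301 * 1000 = 25.4301 um

25.4301


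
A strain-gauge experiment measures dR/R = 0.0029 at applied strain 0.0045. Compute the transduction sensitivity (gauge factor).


GF = (dR/R) / epsilon
= 0.0029 / 0.0045
= 0.6444

0.6444


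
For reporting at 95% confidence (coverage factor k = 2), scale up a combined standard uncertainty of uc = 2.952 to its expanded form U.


U = k * uc
U = 2 * 2.952
U = 5.9040

5.9040


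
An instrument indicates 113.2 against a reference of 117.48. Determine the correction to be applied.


Correction = standard - reading
= 117.48 - 113.2
= 4.2800

4.2800


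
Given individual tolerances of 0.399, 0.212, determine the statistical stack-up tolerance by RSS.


RSS = sqrt(0.399^2 + 0.212^2)
= sqrt(0.204145)
= 0.4518

0.4518


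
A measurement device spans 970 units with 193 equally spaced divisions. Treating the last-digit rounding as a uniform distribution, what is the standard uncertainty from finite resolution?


resolution = range / divisions
resolution = 970 / 193 = 5.0259067
u_res = resolution / (2*sqrt(3))
u_res = 5.0259067 / 3.4641016
u_res = 1.4509

1.4509


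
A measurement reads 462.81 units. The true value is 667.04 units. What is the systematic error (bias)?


Systematic error = measured - true
= 462.81 - 667.04
= -204.2300

-204.2300


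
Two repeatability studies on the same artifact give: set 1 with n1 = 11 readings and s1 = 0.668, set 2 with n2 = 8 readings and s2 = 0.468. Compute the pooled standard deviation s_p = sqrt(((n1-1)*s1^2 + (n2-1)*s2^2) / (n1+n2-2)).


s_p = sqrt(((n1-1)*s1^2 + (n2-1)*s2^2) / (n1+n2-2))
numerator = (11-1)*0.668^2 + (8-1)*0.468^2 = 4.46224 + 1.533168 = 5.995408
denominator = 11 + 8 - 2 = 17
s_p^2 = 5.995408 / 17 = 0.35267106
s_p = sqrt(0.35267106) = 0.5939

0.5939


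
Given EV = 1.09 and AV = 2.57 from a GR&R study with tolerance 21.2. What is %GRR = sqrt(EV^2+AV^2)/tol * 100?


GRR = sqrt(EV^2 + AV^2) = sqrt(1.09^2 + 2.57^2) = 2.7915945
%GRR = GRR / tol * 100 = 2.7915945 / 21.2 * 100
%GRR = 13.1679

13.1679


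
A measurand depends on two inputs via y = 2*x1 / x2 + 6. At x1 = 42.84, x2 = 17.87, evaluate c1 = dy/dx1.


y = 2*x1 / x2 + 6
dy/dx1 = 2/x2
Evaluate at x2 = 17.87: c1 = 2 / 17.87
c1 = 0.1119

0.1119


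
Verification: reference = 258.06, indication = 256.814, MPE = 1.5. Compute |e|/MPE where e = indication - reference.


e = indication - reference = 256.814 - 258.06 = -1.2460
|e| = 1.2460
ratio = |e| / MPE = 1.2460 / 1.5
ratio = 0.8307

0.8307


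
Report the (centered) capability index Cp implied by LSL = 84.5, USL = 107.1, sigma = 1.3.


Cp = (USL - LSL) / (6 * sigma)
= (107.1 - 84.5) / (6 * 1.3)
= 22.6000 / 7.8000
= 2.8974

2.8974


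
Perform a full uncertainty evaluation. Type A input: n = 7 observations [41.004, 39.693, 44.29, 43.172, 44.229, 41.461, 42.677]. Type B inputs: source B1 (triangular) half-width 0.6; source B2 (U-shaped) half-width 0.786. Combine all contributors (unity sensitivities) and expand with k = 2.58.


mean = (41.004 + 39.693 + 44.29 + 43.172 + 44.229 + 41.461 + 42.677) / 7 = 42.36085714
s = sqrt(sum((x - mean)^2)/(n-1)) = 1.7193853
u_A = s / sqrt(n) = 1.7193853 / sqrt(7) = 0.64986656
u_B1 = 0.6 / sqrt(6) = 0.24494897
u_B2 = 0.786 / sqrt(2) = 0.55578593
uc = sqrt(0.64986656^2 + 0.24494897^2 + 0.55578593^2) = 0.88950803
U = k * uc = 2.58 * 0.88950803
U = 2.2949

2.2949


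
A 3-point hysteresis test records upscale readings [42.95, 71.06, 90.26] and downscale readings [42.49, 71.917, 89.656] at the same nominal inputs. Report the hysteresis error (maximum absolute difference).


|42.95 - 42.49| = 0.4600
|71.06 - 71.917| = 0.8570
|90.26 - 89.656| = 0.6040
hysteresis = max(diffs) = 0.8570

0.8570
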